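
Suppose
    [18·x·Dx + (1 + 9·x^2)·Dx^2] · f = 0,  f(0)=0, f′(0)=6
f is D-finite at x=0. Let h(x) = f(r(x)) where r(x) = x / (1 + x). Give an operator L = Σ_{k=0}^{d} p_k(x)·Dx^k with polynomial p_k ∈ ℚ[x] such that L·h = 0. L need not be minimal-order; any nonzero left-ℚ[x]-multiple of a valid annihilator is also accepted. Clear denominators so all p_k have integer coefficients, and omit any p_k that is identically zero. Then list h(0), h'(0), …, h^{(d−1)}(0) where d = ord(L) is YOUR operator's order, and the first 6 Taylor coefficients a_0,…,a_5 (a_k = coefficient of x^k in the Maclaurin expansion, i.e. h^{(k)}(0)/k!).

L = (2 + 20·x)·Dx + (1 + 2·x + 10·x^2)·Dx^2  (order 2).
h: a_k = 0, 6, -6, -12, 48, -24/5, …
ICs: h(0) = 0, h′(0) = 6.

f: a_k = 0, 6, 0, -18, 0, 486/5, …
f∘r: x↦r, Dx↦Dx/r' in L_f ⇒ L₀.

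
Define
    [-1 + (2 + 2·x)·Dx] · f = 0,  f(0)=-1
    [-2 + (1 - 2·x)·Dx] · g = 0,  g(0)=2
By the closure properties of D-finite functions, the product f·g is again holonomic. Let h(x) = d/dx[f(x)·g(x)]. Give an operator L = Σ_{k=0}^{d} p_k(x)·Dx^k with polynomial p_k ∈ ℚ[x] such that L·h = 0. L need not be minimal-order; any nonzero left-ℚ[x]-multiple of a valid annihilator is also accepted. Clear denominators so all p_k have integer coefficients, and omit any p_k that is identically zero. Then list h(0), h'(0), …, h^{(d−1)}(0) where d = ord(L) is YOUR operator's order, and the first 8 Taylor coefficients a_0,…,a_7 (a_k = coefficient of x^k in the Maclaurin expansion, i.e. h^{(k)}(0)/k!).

L = (39 + 60·x + 12·x^2) + (-10 + 6·x + 24·x^2 + 8·x^3)·Dx  (order 1).
h: a_k = -5, -39/2, -471/8, -2507/16, -50175/128, -240777/256, -2247483/1024, -10273779/2048, …
ICs: h(0) = -5.

f: a_k = -1, -1/2, 1/8, -1/16, 5/128, -7/256, 21/1024, -33/2048, …
g: a_k = 2, 4, 8, 16, 32, 64, 128, 256, …
Sym-product of L_f,L_g gives L₀ (≤ ord 1).
Differentiate: ansatz ord ≤ ord L₀ ⇒ L.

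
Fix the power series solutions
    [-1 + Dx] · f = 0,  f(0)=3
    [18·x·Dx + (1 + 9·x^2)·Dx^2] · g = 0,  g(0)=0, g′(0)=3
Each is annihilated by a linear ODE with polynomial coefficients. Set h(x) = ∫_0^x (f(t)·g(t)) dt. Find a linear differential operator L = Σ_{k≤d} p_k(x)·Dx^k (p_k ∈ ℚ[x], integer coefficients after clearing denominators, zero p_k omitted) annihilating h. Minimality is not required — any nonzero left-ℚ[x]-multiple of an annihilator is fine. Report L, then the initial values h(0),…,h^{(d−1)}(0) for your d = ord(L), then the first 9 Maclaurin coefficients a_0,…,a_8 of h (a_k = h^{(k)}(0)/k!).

f: a_k = 3, 3, 3/2, 1/2, 1/8, 1/40, 1/240, 1/1680, 1/13440, …
g: a_k = 0, 3, 0, -9, 0, 243/5, 0, -2187/7, 0, …
Product ⇒ symmetric product L₀, ord ≤ 2.
h=∫h₀ ⇒ L = L₀·Dx.
L = (1 - 18·x + 9·x^2)·Dx + (-2 + 18·x - 18·x^2)·Dx^2 + (1 + 9·x^2)·Dx^3  (order 3).
h: a_k = 0, 0, 9/2, 3, -45/8, -51/10, 1769/80, 1131/56, -484679/4480, …
ICs: h(0) = 0, h′(0) = 0, h′′(0) = 9.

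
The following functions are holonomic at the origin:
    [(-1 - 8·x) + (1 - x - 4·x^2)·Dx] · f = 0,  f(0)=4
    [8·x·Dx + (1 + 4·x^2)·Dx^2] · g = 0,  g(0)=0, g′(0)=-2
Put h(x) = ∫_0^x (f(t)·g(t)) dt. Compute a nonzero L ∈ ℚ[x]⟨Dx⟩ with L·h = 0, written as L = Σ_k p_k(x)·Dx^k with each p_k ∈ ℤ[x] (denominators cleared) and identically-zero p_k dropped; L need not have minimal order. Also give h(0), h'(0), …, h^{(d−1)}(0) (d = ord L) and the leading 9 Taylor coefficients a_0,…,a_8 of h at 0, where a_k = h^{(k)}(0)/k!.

L = (8 + 8·x + 96·x^2)·Dx + (2 + 8·x + 16·x^2 + 96·x^3)·Dx^2 + (-1 + x + 4·x^3 + 16·x^4)·Dx^3  (order 3).
h: a_k = 0, 0, -4, -8/3, -22/3, -184/15, -1532/45, -2248/35, -3133/21, …
ICs: h(0) = 0, h′(0) = 0, h′′(0) = -8.

f: a_k = 4, 4, 20, 36, 116, 260, 724, 1764, 4660, …
g: a_k = 0, -2, 0, 8/3, 0, -32/5, 0, 128/7, 0, …
L₀ := L_f ⊗_s L_g (sym. prod.), ord ≤ 2.
h=∫h₀ ⇒ L = L₀·Dx.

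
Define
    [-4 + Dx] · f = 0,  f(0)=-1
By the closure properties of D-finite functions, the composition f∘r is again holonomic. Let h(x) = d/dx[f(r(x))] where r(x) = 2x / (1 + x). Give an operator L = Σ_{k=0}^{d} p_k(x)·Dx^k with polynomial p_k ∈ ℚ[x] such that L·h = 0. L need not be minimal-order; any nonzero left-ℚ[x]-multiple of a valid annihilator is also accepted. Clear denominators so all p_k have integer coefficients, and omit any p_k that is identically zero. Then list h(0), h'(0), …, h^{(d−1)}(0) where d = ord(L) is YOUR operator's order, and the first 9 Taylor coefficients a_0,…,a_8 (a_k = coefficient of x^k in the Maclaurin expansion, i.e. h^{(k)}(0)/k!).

L = (6 - 2·x) + (-1 - 2·x - x^2)·Dx  (order 1).
h: a_k = -8, -48, -88, -32/3, 88, -368/15, -3224/45, 3008/35, -4504/315, …
ICs: h(0) = -8.

f: a_k = -1, -4, -8, -32/3, -32/3, -128/15, -256/45, -1024/315, -512/315, …
h₀=f(r): pull back L_f along r ⇒ L₀.
h=h₀': d/dx-closure on L₀ ⇒ L.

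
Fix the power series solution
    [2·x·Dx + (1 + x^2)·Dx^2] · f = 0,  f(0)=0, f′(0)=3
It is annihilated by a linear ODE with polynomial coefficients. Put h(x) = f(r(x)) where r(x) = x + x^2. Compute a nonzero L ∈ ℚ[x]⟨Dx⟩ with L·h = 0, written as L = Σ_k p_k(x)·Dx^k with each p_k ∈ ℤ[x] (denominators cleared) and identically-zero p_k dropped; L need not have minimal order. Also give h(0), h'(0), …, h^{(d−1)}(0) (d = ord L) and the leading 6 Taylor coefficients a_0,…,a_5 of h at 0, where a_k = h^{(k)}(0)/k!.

L = (-2 + 2·x + 8·x^2 + 12·x^3 + 6·x^4)·Dx + (1 + 2·x + x^2 + 4·x^3 + 5·x^4 + 2·x^5)·Dx^2  (order 2).
h: a_k = 0, 3, 3, -1, -3, -12/5, …
ICs: h(0) = 0, h′(0) = 3.

f: a_k = 0, 3, 0, -1, 0, 3/5, …
f∘r: x↦r, Dx↦Dx/r' in L_f ⇒ L₀.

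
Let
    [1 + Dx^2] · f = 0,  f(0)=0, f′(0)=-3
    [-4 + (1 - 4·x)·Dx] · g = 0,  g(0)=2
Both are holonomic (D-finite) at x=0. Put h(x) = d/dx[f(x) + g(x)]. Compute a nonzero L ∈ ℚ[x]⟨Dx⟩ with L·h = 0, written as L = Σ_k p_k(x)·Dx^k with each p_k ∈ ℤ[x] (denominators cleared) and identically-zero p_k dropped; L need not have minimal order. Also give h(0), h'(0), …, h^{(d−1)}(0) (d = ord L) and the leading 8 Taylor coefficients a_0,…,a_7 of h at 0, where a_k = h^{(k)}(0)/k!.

f: a_k = 0, -3, 0, 1/2, 0, -1/40, 0, 1/1680, …
g: a_k = 2, 8, 32, 128, 512, 2048, 8192, 32768, …
Sum ⇒ L₀ = lclm(L_f,L_g) in ℚ(x)⟨Dx⟩.
Derive L from L₀ (diff closure).
L = (1544 - 64·x + 128·x^2) + (-97 + 396·x - 48·x^2 + 64·x^3)·Dx + (1544 - 64·x + 128·x^2)·Dx^2 + (-97 + 396·x - 48·x^2 + 64·x^3)·Dx^3  (order 3).
h: a_k = 5, 64, 771/2, 2048, 81919/8, 49152, 55050241/240, 1048576, …
ICs: h(0) = 5, h′(0) = 64, h′′(0) = 771.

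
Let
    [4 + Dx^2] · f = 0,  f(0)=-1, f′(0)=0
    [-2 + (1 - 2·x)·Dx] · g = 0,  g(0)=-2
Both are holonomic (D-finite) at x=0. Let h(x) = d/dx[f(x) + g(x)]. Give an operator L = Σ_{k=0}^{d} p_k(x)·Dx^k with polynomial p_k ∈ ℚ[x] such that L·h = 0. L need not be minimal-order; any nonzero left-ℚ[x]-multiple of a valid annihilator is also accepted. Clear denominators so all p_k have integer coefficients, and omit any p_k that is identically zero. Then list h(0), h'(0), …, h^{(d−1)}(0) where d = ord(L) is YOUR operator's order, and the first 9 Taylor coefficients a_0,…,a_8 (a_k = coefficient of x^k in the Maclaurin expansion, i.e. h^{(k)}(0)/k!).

f: a_k = -1, 0, 2, 0, -2/3, 0, 4/45, 0, -2/315, …
g: a_k = -2, -4, -8, -16, -32, -64, -128, -256, -512, …
L₀ := lclm(L_f,L_g); ord L₀ ≤ 2+1.
h=h₀': d/dx-closure on L₀ ⇒ L.
L = (208 - 64·x + 64·x^2) + (-28 + 72·x - 48·x^2 + 32·x^3)·Dx + (52 - 16·x + 16·x^2)·Dx^2 + (-7 + 18·x - 12·x^2 + 8·x^3)·Dx^3  (order 3).
h: a_k = -4, -12, -48, -392/3, -320, -11512/15, -1792, -1290256/315, -9216, …
ICs: h(0) = -4, h′(0) = -12, h′′(0) = -96.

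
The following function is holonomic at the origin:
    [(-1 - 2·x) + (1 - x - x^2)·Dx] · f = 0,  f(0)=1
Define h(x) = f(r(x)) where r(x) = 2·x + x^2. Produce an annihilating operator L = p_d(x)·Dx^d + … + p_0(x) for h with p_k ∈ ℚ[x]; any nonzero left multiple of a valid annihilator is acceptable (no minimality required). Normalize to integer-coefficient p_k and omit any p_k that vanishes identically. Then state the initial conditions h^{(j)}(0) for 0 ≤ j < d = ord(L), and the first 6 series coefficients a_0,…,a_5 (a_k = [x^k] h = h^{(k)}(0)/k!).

L = (2 + 10·x + 12·x^2 + 4·x^3) + (-1 + 2·x + 5·x^2 + 4·x^3 + x^4)·Dx  (order 1).
h: a_k = 1, 2, 9, 32, 118, 434, …
ICs: h(0) = 1.

f: a_k = 1, 1, 2, 3, 5, 8, …
Substitute x→r, Dx→(1/r')Dx; clear ⇒ L₀.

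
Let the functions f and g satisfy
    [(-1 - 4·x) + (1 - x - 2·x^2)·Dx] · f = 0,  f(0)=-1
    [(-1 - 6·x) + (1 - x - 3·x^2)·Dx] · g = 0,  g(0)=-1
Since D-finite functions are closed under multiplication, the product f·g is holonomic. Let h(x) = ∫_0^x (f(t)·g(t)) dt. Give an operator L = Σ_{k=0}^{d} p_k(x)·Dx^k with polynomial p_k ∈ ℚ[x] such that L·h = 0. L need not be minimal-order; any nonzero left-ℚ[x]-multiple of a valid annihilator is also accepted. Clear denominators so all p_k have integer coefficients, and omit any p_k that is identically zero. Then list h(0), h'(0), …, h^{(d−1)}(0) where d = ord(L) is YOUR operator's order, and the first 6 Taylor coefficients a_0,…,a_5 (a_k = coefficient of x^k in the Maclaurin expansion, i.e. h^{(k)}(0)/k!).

f: a_k = -1, -1, -3, -5, -11, -21, …
g: a_k = -1, -1, -4, -7, -19, -40, …
h₀=f·g: eliminate ⇒ L₀, order ≤ 1·1.
Integrate: L := L₀·Dx.
L = (-2 - 8·x + 15·x^2 + 24·x^3)·Dx + (1 - 2·x - 4·x^2 + 5·x^3 + 6·x^4)·Dx^2  (order 2).
h: a_k = 0, 1, 1, 8/3, 19/4, 54/5, …
ICs: h(0) = 0, h′(0) = 1.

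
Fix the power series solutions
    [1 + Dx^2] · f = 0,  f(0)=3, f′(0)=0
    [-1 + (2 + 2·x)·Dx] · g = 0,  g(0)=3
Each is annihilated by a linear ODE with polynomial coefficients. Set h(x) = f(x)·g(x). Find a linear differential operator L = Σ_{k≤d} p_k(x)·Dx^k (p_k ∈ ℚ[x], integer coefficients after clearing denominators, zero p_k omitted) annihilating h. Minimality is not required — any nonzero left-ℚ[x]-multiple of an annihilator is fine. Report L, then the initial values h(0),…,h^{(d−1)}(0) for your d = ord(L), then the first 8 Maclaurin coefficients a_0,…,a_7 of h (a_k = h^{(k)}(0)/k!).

L = (7 + 8·x + 4·x^2) + (-4 - 4·x)·Dx + (4 + 8·x + 4·x^2)·Dx^2  (order 2).
h: a_k = 9, 9/2, -45/8, -27/16, 75/128, 39/256, -349/5120, 401/10240, …
ICs: h(0) = 9, h′(0) = 9/2.

f: a_k = 3, 0, -3/2, 0, 1/8, 0, -1/240, 0, …
g: a_k = 3, 3/2, -3/8, 3/16, -15/128, 21/256, -63/1024, 99/2048, …
f·g: L₀ = L_f ⊗_s L_g, ord ≤ 2·1.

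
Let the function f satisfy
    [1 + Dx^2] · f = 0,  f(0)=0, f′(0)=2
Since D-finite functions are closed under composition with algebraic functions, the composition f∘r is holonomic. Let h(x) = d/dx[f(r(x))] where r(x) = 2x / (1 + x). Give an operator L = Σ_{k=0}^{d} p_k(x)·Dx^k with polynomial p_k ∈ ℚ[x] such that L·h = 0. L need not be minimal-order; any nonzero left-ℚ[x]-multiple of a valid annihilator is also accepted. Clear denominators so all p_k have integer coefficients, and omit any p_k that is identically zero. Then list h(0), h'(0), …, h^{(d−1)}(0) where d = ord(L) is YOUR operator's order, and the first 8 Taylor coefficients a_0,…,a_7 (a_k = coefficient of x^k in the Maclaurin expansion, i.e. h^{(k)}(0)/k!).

f: a_k = 0, 2, 0, -1/3, 0, 1/60, 0, -1/2520, …
Change of var in L_f (x↦r) gives L₀.
h=h₀': d/dx-closure on L₀ ⇒ L.
L = (10 + 12·x + 6·x^2) + (6 + 18·x + 18·x^2 + 6·x^3)·Dx + (1 + 4·x + 6·x^2 + 4·x^3 + x^4)·Dx^2  (order 2).
h: a_k = 4, -8, 4, 16, -172/3, 120, -8836/45, 12128/45, …
ICs: h(0) = 4, h′(0) = -8.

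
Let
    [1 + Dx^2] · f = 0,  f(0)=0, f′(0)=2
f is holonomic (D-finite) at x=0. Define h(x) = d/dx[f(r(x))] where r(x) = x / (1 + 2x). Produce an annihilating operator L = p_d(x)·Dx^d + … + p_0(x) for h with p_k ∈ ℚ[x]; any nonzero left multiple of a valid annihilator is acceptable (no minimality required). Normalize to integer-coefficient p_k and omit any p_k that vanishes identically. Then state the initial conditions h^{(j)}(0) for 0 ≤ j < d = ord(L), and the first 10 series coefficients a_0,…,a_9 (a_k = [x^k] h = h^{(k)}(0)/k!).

f: a_k = 0, 2, 0, -1/3, 0, 1/60, 0, -1/2520, 0, 1/181440, …
f∘r: x↦r, Dx↦Dx/r' in L_f ⇒ L₀.
h₀' ⇒ L via d/dx closure of L₀.
L = (25 + 96·x + 96·x^2) + (12 + 72·x + 144·x^2 + 96·x^3)·Dx + (1 + 8·x + 24·x^2 + 32·x^3 + 16·x^4)·Dx^2  (order 2).
h: a_k = 2, -8, 23, -56, 1441/12, -225, 123479/360, -13198/45, -12104063/20160, 4486271/1008, …
ICs: h(0) = 2, h′(0) = -8.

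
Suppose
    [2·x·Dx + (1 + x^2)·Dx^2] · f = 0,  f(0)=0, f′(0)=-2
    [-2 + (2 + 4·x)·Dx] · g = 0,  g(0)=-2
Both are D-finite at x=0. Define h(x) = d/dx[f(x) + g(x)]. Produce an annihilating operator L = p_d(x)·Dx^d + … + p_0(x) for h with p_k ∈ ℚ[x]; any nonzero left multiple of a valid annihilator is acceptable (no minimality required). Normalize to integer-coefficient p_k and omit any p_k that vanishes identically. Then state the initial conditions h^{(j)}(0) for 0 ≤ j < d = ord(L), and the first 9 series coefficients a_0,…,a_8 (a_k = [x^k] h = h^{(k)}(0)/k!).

f: a_k = 0, -2, 0, 2/3, 0, -2/5, 0, 2/7, 0, …
g: a_k = -2, -2, 1, -1, 5/4, -7/4, 21/8, -33/8, 429/64, …
Weyl lclm of L_f,L_g ⇒ L₀ (ord ≤ 3).
h=h₀': d/dx-closure on L₀ ⇒ L.
L = (-4 - 20·x + 12·x^2 + 12·x^3) + (-10 - 16·x - 16·x^2 + 48·x^3 + 42·x^4)·Dx + (-2 + 12·x^2 + 12·x^3 + 14·x^4 + 12·x^5)·Dx^2  (order 2).
h: a_k = -4, 2, -1, 5, -43/4, 63/4, -215/8, 429/8, -6563/64, …
ICs: h(0) = -4, h′(0) = 2.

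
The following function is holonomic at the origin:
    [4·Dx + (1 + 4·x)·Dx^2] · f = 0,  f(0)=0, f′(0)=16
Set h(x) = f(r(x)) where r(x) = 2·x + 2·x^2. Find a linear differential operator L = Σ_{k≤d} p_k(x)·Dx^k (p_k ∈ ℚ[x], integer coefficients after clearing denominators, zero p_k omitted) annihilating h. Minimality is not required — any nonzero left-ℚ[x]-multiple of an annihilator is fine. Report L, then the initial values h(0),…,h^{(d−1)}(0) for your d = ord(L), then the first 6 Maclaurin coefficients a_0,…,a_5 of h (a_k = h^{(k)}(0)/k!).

f: a_k = 0, 16, -32, 256/3, -256, 4096/5, …
h₀=f(r): pull back L_f along r ⇒ L₀.
L = (6 + 16·x + 16·x^2)·Dx + (1 + 10·x + 24·x^2 + 16·x^3)·Dx^2  (order 2).
h: a_k = 0, 32, -96, 1280/3, -2176, 59392/5, …
ICs: h(0) = 0, h′(0) = 32.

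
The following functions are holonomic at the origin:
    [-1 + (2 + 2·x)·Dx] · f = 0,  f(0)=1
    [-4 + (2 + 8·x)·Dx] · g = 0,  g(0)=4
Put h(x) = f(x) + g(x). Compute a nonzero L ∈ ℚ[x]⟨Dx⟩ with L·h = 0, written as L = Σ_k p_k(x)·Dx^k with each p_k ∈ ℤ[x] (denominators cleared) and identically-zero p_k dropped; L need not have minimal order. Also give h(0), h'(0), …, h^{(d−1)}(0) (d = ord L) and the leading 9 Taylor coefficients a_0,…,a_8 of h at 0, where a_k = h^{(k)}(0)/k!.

f: a_k = 1, 1/2, -1/8, 1/16, -5/128, 7/256, -21/1024, 33/2048, -429/32768, …
g: a_k = 4, 8, -8, 16, -40, 112, -336, 1056, -3432, …
Sum ⇒ L₀ = lclm(L_f,L_g) in ℚ(x)⟨Dx⟩.
L = -2 + (5 + 8·x)·Dx + (2 + 10·x + 8·x^2)·Dx^2  (order 2).
h: a_k = 5, 17/2, -65/8, 257/16, -5125/128, 28679/256, -344085/1024, 2162721/2048, -112460205/32768, …
ICs: h(0) = 5, h′(0) = 17/2.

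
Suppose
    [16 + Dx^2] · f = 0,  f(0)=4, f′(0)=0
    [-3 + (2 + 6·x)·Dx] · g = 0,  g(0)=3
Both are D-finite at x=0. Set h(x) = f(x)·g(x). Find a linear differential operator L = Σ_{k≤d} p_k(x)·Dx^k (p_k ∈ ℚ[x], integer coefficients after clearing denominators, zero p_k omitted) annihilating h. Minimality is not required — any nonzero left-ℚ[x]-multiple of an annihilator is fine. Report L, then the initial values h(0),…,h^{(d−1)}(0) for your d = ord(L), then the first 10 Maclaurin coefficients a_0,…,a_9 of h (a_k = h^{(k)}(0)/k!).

L = (91 + 384·x + 576·x^2) + (-12 - 36·x)·Dx + (4 + 24·x + 36·x^2)·Dx^2  (order 2).
h: a_k = 12, 18, -219/2, -495/4, 6337/32, 7023/64, -337609/3840, -259579/2560, 82369729/860160, -23827607/573440, …
ICs: h(0) = 12, h′(0) = 18.

f: a_k = 4, 0, -32, 0, 128/3, 0, -1024/45, 0, 2048/315, 0, …
g: a_k = 3, 9/2, -27/8, 81/16, -1215/128, 5103/256, -45927/1024, 216513/2048, -8444007/32768, 42220035/65536, …
h₀=f·g: eliminate ⇒ L₀, order ≤ 2·1.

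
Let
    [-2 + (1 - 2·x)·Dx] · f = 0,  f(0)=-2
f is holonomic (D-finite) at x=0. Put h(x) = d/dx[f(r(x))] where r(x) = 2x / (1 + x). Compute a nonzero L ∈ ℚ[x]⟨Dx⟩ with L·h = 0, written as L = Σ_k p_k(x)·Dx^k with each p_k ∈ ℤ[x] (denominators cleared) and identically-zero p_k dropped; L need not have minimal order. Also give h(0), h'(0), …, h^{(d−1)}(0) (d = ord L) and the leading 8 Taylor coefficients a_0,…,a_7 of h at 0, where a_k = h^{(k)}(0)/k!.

L = 6 + (-1 + 3·x)·Dx  (order 1).
h: a_k = -8, -48, -216, -864, -3240, -11664, -40824, -139968, …
ICs: h(0) = -8.

f: a_k = -2, -4, -8, -16, -32, -64, -128, -256, …
h₀=f(r): pull back L_f along r ⇒ L₀.
h₀' ⇒ L via d/dx closure of L₀.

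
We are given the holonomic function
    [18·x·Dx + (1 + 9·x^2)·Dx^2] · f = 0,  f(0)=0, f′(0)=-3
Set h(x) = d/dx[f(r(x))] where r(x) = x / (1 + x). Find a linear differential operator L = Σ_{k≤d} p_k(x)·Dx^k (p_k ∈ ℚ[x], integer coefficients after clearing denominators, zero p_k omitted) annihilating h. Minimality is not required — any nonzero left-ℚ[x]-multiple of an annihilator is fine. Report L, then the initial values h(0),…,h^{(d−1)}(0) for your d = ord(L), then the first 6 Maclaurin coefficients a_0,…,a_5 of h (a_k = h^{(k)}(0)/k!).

L = (2 + 20·x) + (1 + 2·x + 10·x^2)·Dx  (order 1).
h: a_k = -3, 6, 18, -96, 12, 936, …
ICs: h(0) = -3.

f: a_k = 0, -3, 0, 9, 0, -243/5, …
Change of var in L_f (x↦r) gives L₀.
Derive L from L₀ (diff closure).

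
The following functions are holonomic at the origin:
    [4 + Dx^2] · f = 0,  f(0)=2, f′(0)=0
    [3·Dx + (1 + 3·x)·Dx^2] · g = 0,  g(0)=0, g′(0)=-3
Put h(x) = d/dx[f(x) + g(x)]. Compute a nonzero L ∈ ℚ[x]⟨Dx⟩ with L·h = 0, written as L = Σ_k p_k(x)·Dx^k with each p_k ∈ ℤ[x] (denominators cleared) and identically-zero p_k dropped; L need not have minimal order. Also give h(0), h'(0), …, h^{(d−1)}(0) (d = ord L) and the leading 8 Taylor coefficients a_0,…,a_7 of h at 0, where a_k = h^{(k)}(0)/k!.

L = (348 + 144·x + 216·x^2) + (44 + 180·x + 216·x^2 + 216·x^3)·Dx + (87 + 36·x + 54·x^2)·Dx^2 + (11 + 45·x + 54·x^2 + 54·x^3)·Dx^3  (order 3).
h: a_k = -3, 1, -27, 259/3, -243, 10919/15, -2187, 2066747/315, …
ICs: h(0) = -3, h′(0) = 1, h′′(0) = -54.

f: a_k = 2, 0, -4, 0, 4/3, 0, -8/45, 0, …
g: a_k = 0, -3, 9/2, -9, 81/4, -243/5, 243/2, -2187/7, …
f+g: L₀ = lclm(L_f,L_g), ord ≤ 2+2.
h=h₀': d/dx-closure on L₀ ⇒ L.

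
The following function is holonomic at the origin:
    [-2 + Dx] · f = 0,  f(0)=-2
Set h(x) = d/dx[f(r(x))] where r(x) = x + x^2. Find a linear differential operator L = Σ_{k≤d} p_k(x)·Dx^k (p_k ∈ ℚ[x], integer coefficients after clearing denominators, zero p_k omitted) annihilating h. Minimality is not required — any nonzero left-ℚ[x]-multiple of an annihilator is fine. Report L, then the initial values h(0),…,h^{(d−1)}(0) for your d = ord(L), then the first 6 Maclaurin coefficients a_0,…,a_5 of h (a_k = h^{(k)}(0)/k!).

L = (4 + 8·x + 8·x^2) + (-1 - 2·x)·Dx  (order 1).
h: a_k = -4, -16, -32, -160/3, -208/3, -1216/15, …
ICs: h(0) = -4.

f: a_k = -2, -4, -4, -8/3, -4/3, -8/15, …
L₀ from L_f via x↦r, Dx↦r'^{-1}Dx.
h=h₀': d/dx-closure on L₀ ⇒ L.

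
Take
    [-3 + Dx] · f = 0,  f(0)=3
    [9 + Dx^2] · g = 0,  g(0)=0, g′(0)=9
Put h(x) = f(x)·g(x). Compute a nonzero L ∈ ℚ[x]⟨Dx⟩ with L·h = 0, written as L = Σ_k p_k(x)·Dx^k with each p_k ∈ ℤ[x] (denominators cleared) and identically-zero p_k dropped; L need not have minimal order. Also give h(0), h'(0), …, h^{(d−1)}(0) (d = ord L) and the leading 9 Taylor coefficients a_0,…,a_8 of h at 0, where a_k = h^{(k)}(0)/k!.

L = 18 - 6·Dx + Dx^2  (order 2).
h: a_k = 0, 27, 81, 81, 0, -729/10, -729/10, -2187/70, 0, …
ICs: h(0) = 0, h′(0) = 27.

f: a_k = 3, 9, 27/2, 27/2, 81/8, 243/40, 243/80, 729/560, 2187/4480, …
g: a_k = 0, 9, 0, -27/2, 0, 243/40, 0, -729/560, 0, …
Product ⇒ symmetric product L₀, ord ≤ 2.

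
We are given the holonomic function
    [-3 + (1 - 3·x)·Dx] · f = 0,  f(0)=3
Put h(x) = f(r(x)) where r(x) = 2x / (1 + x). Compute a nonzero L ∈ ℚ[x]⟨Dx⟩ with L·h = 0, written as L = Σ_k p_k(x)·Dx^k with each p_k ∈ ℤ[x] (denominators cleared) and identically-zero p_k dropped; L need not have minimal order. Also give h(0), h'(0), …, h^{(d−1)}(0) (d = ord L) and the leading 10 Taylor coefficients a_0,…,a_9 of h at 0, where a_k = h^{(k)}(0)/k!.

f: a_k = 3, 9, 27, 81, 243, 729, 2187, 6561, 19683, 59049, …
h₀=f(r): pull back L_f along r ⇒ L₀.
L = 6 + (-1 + 4·x + 5·x^2)·Dx  (order 1).
h: a_k = 3, 18, 90, 450, 2250, 11250, 56250, 281250, 1406250, 7031250, …
ICs: h(0) = 3.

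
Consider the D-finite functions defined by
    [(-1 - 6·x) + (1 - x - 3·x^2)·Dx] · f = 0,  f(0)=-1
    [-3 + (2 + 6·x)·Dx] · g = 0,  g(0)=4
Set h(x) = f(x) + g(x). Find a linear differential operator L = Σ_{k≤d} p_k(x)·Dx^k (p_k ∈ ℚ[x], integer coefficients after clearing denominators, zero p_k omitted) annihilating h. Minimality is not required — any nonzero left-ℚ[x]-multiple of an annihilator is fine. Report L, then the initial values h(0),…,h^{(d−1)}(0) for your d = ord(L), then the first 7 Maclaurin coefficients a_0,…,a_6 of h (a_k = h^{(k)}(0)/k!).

f: a_k = -1, -1, -4, -7, -19, -40, -97, …
g: a_k = 4, 6, -9/2, 27/4, -405/32, 1701/64, -15309/256, …
L₀ := lclm(L_f,L_g); ord L₀ ≤ 1+1.
L = (-57 - 297·x - 567·x^2 - 810·x^3) + (41 + 246·x + 891·x^2 + 1998·x^3 + 2025·x^4)·Dx + (2 - 38·x - 186·x^2 + 54·x^3 + 918·x^4 + 810·x^5)·Dx^2  (order 2).
h: a_k = 3, 5, -17/2, -1/4, -1013/32, -859/64, -40141/256, …
ICs: h(0) = 3, h′(0) = 5.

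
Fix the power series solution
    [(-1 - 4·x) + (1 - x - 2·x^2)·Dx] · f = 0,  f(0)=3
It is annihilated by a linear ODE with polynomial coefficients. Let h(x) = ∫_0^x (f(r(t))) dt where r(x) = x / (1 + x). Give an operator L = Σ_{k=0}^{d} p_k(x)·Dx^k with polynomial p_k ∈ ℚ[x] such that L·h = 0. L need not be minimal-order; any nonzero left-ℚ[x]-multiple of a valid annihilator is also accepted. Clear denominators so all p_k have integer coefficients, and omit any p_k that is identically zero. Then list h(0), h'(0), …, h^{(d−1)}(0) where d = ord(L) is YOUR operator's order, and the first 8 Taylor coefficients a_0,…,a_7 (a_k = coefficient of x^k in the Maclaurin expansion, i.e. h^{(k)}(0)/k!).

L = (1 + 5·x)·Dx + (-1 - 2·x + x^2 + 2·x^3)·Dx^2  (order 2).
h: a_k = 0, 3, 3/2, 2, 0, 12/5, -2, 36/7, …
ICs: h(0) = 0, h′(0) = 3.

f: a_k = 3, 3, 9, 15, 33, 63, 129, 255, …
f∘r: x↦r, Dx↦Dx/r' in L_f ⇒ L₀.
h=∫₀ˣh₀: take L = L₀·Dx.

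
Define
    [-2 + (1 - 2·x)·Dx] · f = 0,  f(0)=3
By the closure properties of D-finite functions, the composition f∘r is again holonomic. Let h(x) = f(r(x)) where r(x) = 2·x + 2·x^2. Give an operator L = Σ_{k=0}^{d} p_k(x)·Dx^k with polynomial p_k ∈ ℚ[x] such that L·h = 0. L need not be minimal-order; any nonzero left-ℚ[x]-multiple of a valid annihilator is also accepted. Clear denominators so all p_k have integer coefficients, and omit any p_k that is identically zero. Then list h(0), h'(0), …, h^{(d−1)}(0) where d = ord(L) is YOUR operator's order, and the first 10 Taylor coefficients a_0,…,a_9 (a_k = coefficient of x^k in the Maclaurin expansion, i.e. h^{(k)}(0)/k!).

f: a_k = 3, 6, 12, 24, 48, 96, 192, 384, 768, 1536, …
Substitute x→r, Dx→(1/r')Dx; clear ⇒ L₀.
L = (4 + 8·x) + (-1 + 4·x + 4·x^2)·Dx  (order 1).
h: a_k = 3, 12, 60, 288, 1392, 6720, 32448, 156672, 756480, 3652608, …
ICs: h(0) = 3.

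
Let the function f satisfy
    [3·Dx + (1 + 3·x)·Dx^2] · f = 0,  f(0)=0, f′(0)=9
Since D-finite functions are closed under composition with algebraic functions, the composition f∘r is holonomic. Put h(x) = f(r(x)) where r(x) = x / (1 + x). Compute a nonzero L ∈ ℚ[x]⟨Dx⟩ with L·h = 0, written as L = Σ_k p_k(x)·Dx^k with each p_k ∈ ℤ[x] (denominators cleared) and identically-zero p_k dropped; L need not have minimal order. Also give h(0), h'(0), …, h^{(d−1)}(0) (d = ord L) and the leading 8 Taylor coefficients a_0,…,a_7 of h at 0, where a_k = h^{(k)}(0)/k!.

L = (5 + 8·x)·Dx + (1 + 5·x + 4·x^2)·Dx^2  (order 2).
h: a_k = 0, 9, -45/2, 63, -765/4, 3069/5, -4095/2, 49149/7, …
ICs: h(0) = 0, h′(0) = 9.

f: a_k = 0, 9, -27/2, 27, -243/4, 729/5, -729/2, 6561/7, …
Substitute x→r, Dx→(1/r')Dx; clear ⇒ L₀.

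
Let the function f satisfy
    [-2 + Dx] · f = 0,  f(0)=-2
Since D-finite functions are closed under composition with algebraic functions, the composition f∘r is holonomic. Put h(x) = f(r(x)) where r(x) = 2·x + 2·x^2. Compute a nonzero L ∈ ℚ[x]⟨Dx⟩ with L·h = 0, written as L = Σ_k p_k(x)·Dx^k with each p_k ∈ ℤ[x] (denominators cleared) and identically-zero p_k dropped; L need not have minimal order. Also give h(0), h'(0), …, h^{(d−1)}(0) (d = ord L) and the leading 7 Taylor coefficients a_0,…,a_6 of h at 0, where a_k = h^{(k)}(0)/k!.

f: a_k = -2, -4, -4, -8/3, -4/3, -8/15, -8/45, …
Substitute x→r, Dx→(1/r')Dx; clear ⇒ L₀.
L = (-4 - 8·x) + Dx  (order 1).
h: a_k = -2, -8, -24, -160/3, -304/3, -832/5, -11072/45, …
ICs: h(0) = -2.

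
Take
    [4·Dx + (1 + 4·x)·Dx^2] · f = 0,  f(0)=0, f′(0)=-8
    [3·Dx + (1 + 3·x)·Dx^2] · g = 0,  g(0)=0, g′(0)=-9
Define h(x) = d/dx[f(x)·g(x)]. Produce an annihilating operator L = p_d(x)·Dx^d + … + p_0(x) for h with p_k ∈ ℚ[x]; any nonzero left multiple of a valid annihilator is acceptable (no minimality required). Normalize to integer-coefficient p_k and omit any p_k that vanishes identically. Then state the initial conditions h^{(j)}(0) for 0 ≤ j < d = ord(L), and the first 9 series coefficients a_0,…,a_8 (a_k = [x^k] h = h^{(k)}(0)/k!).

f: a_k = 0, -8, 16, -128/3, 128, -2048/5, 4096/3, -32768/7, 16384, …
g: a_k = 0, -9, 27/2, -27, 243/4, -729/5, 729/2, -6561/7, 19683/8, …
f·g: L₀ = L_f ⊗_s L_g, ord ≤ 2·2.
Differentiate: ansatz ord ≤ ord L₀ ⇒ L.
L = (600 + 4032·x + 6912·x^2) + (854 + 8808·x + 30240·x^2 + 34560·x^3)·Dx + (172 + 2380·x + 12312·x^2 + 28224·x^3 + 24192·x^4)·Dx^2 + (7 + 122·x + 847·x^2 + 2928·x^3 + 5040·x^4 + 3456·x^5)·Dx^3  (order 3).
h: a_k = 0, 144, -756, 3264, -13230, 261144/5, -1019004/5, 5541120/7, -15358167/5, …
ICs: h(0) = 0, h′(0) = 144, h′′(0) = -1512.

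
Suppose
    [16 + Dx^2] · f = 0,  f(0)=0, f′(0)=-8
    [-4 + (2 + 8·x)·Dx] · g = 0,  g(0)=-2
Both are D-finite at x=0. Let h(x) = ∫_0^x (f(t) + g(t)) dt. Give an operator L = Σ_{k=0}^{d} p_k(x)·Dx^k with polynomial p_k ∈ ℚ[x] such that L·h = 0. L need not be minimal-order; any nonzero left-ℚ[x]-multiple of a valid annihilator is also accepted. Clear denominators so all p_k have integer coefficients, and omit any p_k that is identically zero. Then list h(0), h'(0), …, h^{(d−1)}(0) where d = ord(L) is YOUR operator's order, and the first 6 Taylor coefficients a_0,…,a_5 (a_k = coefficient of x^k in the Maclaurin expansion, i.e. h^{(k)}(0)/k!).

f: a_k = 0, -8, 0, 64/3, 0, -256/15, …
g: a_k = -2, -4, 4, -8, 20, -56, …
h₀=f+g: left-lcm gives L₀, ord ≤ 3.
h=∫₀ˣh₀: take L = L₀·Dx.
L = (-224 - 1024·x - 2048·x^2)·Dx + (48 + 704·x + 3072·x^2 + 4096·x^3)·Dx^2 + (-14 - 64·x - 128·x^2)·Dx^3 + (3 + 44·x + 192·x^2 + 256·x^3)·Dx^4  (order 4).
h: a_k = 0, -2, -6, 4/3, 10/3, 4, …
ICs: h(0) = 0, h′(0) = -2, h′′(0) = -12, h′′′(0) = 8.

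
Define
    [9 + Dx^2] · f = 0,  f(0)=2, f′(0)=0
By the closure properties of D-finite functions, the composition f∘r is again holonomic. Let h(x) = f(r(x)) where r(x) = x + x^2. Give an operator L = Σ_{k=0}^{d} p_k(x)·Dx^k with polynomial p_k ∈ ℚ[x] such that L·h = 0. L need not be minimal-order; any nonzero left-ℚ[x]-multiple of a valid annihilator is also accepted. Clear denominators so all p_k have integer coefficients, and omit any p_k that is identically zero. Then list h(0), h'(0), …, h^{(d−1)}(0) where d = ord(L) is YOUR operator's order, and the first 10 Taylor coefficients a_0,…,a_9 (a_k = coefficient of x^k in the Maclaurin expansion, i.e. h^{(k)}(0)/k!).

L = (9 + 54·x + 108·x^2 + 72·x^3) - 2·Dx + (1 + 2·x)·Dx^2  (order 2).
h: a_k = 2, 0, -9, -18, -9/4, 27, 1539/40, 297/20, -52191/2240, -10611/280, …
ICs: h(0) = 2, h′(0) = 0.

f: a_k = 2, 0, -9, 0, 27/4, 0, -81/40, 0, 729/2240, 0, …
Substitute x→r, Dx→(1/r')Dx; clear ⇒ L₀.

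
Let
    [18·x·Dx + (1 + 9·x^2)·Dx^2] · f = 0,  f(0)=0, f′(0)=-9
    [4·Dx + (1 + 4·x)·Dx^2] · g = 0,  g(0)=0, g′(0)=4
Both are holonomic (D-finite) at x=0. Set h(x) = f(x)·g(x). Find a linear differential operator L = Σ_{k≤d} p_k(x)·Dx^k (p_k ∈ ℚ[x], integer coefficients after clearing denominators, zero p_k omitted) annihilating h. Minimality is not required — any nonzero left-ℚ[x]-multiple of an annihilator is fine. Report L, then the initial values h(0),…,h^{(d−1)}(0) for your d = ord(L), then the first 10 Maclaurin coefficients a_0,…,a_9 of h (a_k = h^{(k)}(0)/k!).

L = (2448 + 17280·x + 76464·x^2 + 518400·x^3 + 1399680·x^4 + 2426112·x^5 + 1679616·x^7)·Dx + (452 + 10800·x + 98028·x^2 + 491184·x^3 + 1840320·x^4 + 4339008·x^5 + 6531840·x^6 + 1259712·x^7 + 5878656·x^8)·Dx^2 + (136 + 1912·x + 18576·x^2 + 103608·x^3 + 389448·x^4 + 1100304·x^5 + 2239488·x^6 + 3277584·x^7 + 1259712·x^8 + 3359232·x^9)·Dx^3 + (13 + 176·x + 1234·x^2 + 6048·x^3 + 22833·x^4 + 68688·x^5 + 154224·x^6 + 279936·x^7 + 399492·x^8 + 209952·x^9 + 419904·x^10)·Dx^4  (order 4).
h: a_k = 0, 0, -36, 72, -84, 360, -9252/5, 27912/5, -74484/5, 1999512/35, …
ICs: h(0) = 0, h′(0) = 0, h′′(0) = -72, h′′′(0) = 432.

f: a_k = 0, -9, 0, 27, 0, -729/5, 0, 6561/7, 0, -6561, …
g: a_k = 0, 4, -8, 64/3, -64, 1024/5, -2048/3, 16384/7, -8192, 262144/9, …
f·g: L₀ = L_f ⊗_s L_g, ord ≤ 2·2.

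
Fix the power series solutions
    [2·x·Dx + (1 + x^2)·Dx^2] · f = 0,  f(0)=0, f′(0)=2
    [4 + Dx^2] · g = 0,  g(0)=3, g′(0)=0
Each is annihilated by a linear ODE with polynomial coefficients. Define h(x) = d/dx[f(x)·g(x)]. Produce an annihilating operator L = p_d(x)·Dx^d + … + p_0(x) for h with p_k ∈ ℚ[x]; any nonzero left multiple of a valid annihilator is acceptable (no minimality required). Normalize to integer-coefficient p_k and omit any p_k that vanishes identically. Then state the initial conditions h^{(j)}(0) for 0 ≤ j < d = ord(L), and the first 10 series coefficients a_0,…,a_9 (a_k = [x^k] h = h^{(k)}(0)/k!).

L = (512 + 1824·x^2 + 2768·x^4 + 1920·x^6 + 912·x^8 + 320·x^10 + 64·x^12) + (248·x + 944·x^3 + 1240·x^5 + 800·x^7 + 320·x^9 + 64·x^11)·Dx + (168 + 652·x^2 + 1080·x^4 + 892·x^6 + 488·x^8 + 176·x^10 + 32·x^12)·Dx^2 + (62·x + 236·x^3 + 310·x^5 + 200·x^7 + 80·x^9 + 16·x^11)·Dx^3 + (10 + 49·x^2 + 97·x^4 + 103·x^6 + 65·x^8 + 24·x^10 + 4·x^12)·Dx^4  (order 4).
h: a_k = 6, 0, -42, 0, 46, 0, -538/15, 0, 214/7, 0, …
ICs: h(0) = 6, h′(0) = 0, h′′(0) = -84, h′′′(0) = 0.

f: a_k = 0, 2, 0, -2/3, 0, 2/5, 0, -2/7, 0, 2/9, …
g: a_k = 3, 0, -6, 0, 2, 0, -4/15, 0, 2/105, 0, …
h₀=f·g: eliminate ⇒ L₀, order ≤ 2·2.
h₀' ⇒ L via d/dx closure of L₀.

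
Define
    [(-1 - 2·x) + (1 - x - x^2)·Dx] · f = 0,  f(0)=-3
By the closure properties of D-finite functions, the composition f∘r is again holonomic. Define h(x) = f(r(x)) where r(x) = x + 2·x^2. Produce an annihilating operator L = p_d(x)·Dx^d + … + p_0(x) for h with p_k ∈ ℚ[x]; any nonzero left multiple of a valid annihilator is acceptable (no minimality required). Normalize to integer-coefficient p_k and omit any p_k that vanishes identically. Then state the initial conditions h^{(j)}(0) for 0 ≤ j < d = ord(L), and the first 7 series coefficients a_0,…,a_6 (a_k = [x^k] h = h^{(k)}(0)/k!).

f: a_k = -3, -3, -6, -9, -15, -24, -39, …
Change of var in L_f (x↦r) gives L₀.
L = (1 + 6·x + 12·x^2 + 16·x^3) + (-1 + x + 3·x^2 + 4·x^3 + 4·x^4)·Dx  (order 1).
h: a_k = -3, -3, -12, -33, -93, -252, -711, …
ICs: h(0) = -3.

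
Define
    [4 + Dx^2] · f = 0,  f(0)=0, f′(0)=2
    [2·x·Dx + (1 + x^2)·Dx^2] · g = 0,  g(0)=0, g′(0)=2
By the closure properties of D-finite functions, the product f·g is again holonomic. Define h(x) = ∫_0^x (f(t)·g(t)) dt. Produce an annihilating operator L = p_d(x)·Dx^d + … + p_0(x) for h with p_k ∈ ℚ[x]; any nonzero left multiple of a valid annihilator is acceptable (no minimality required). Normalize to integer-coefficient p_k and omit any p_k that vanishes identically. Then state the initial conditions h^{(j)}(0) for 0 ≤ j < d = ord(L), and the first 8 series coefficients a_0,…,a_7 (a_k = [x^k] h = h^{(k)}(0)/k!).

f: a_k = 0, 2, 0, -4/3, 0, 4/15, 0, -8/315, …
g: a_k = 0, 2, 0, -2/3, 0, 2/5, 0, -2/7, …
f·g: L₀ = L_f ⊗_s L_g, ord ≤ 2·2.
h=∫₀ˣh₀: take L = L₀·Dx.
L = (160 + 464·x^2 + 464·x^4 + 256·x^6 + 64·x^8)·Dx + (96·x + 224·x^3 + 192·x^5 + 64·x^7)·Dx^2 + (60 + 188·x^2 + 216·x^4 + 128·x^6 + 32·x^8)·Dx^3 + (24·x + 56·x^3 + 48·x^5 + 16·x^7)·Dx^4 + (5 + 18·x^2 + 25·x^4 + 16·x^6 + 4·x^8)·Dx^5  (order 5).
h: a_k = 0, 0, 0, 4/3, 0, -4/5, 0, 20/63, …
ICs: h(0) = 0, h′(0) = 0, h′′(0) = 0, h′′′(0) = 8, h′′′′(0) = 0.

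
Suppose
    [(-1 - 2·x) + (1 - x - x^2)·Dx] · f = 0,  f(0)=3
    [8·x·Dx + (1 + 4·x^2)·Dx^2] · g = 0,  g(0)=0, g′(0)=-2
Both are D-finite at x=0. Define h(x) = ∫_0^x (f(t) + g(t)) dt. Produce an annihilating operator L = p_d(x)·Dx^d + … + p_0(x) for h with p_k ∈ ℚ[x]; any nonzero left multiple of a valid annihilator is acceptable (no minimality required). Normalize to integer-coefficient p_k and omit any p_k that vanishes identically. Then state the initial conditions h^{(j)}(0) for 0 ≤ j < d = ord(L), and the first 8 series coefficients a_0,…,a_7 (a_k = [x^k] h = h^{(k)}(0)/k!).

L = (-16 + 64·x + 400·x^2 + 576·x^3 + 696·x^4 + 96·x^6)·Dx^2 + (13 + 24·x + 22·x^2 + 204·x^3 + 548·x^4 + 488·x^5 + 48·x^6 + 96·x^7)·Dx^3 + (-2 - 5·x - 14·x^2 + 2·x^3 - 13·x^4 + 92·x^5 + 48·x^6 + 16·x^7 + 16·x^8)·Dx^4  (order 4).
h: a_k = 0, 3, 1/2, 2, 35/12, 3, 44/15, 39/7, …
ICs: h(0) = 0, h′(0) = 3, h′′(0) = 1, h′′′(0) = 12.

f: a_k = 3, 3, 6, 9, 15, 24, 39, 63, …
g: a_k = 0, -2, 0, 8/3, 0, -32/5, 0, 128/7, …
h₀=f+g: left-lcm gives L₀, ord ≤ 3.
Integrate: L := L₀·Dx.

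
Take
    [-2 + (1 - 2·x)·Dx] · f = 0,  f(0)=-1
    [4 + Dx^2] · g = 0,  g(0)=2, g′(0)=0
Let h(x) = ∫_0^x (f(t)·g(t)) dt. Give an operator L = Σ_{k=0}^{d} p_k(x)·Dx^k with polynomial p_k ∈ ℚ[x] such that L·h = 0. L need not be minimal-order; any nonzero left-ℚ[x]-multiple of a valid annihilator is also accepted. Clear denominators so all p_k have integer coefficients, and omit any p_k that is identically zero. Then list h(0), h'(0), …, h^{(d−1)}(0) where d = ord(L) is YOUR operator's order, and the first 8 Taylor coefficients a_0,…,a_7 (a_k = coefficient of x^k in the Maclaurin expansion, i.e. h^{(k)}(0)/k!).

L = (-4 + 8·x)·Dx + 4·Dx^2 + (-1 + 2·x)·Dx^3  (order 3).
h: a_k = 0, -2, -2, -4/3, -2, -52/15, -52/9, -3112/315, …
ICs: h(0) = 0, h′(0) = -2, h′′(0) = -4.

f: a_k = -1, -2, -4, -8, -16, -32, -64, -128, …
g: a_k = 2, 0, -4, 0, 4/3, 0, -8/45, 0, …
h₀=f·g: eliminate ⇒ L₀, order ≤ 1·2.
h=∫h₀ ⇒ L = L₀·Dx.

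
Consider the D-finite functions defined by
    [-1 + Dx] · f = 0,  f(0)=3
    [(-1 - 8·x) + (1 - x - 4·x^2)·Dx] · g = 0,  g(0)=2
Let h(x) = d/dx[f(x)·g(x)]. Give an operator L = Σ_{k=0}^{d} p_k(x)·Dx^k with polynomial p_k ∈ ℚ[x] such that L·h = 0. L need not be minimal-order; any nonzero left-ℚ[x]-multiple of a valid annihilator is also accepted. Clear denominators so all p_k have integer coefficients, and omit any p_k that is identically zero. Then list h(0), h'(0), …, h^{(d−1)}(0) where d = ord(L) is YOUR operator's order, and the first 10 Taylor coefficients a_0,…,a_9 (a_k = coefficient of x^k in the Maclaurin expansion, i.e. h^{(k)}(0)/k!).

f: a_k = 3, 3, 3/2, 1/2, 1/8, 1/40, 1/240, 1/1680, 1/13440, 1/120960, …
g: a_k = 2, 2, 10, 18, 58, 130, 362, 882, 2330, 5858, …
Sym-product of L_f,L_g gives L₀ (≤ ord 1).
h=h₀': d/dx-closure on L₀ ⇒ L.
L = (13 + 36·x + 65·x^2 - 56·x^3 + 16·x^4) + (-2 - 5·x + 19·x^2 + 24·x^3 - 16·x^4)·Dx  (order 1).
h: a_k = 12, 78, 264, 977, 5963/2, 188797/20, 831287/30, 68891713/840, 788834021/3360, 40577697101/60480, …
ICs: h(0) = 12.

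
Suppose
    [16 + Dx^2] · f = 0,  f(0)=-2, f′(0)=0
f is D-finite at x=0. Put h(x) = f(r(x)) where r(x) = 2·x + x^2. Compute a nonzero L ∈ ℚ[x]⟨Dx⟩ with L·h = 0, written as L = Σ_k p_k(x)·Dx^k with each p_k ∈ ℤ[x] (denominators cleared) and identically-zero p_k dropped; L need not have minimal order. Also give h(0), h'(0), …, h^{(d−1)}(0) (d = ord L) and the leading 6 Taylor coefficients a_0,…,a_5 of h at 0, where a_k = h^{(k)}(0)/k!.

L = (64 + 192·x + 192·x^2 + 64·x^3) - Dx + (1 + x)·Dx^2  (order 2).
h: a_k = -2, 0, 64, 64, -976/3, -2048/3, …
ICs: h(0) = -2, h′(0) = 0.

f: a_k = -2, 0, 16, 0, -64/3, 0, …
Substitute x→r, Dx→(1/r')Dx; clear ⇒ L₀.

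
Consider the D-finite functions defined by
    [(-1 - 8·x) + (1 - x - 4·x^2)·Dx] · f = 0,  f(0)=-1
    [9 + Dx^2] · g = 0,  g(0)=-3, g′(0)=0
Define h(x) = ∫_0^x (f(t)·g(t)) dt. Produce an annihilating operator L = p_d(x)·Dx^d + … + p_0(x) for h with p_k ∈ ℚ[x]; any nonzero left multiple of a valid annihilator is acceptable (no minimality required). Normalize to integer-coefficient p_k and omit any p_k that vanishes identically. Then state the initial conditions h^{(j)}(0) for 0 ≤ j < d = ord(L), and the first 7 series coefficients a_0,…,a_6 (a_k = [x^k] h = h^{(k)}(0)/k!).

f: a_k = -1, -1, -5, -9, -29, -65, -181, …
g: a_k = -3, 0, 27/2, 0, -81/8, 0, 243/80, …
L₀ := L_f ⊗_s L_g (sym. prod.), ord ≤ 2.
h=∫h₀ ⇒ L = L₀·Dx.
L = (-1 + 9·x + 36·x^2)·Dx + (2 + 16·x)·Dx^2 + (-1 + x + 4·x^2)·Dx^3  (order 3).
h: a_k = 0, 3, 3/2, 1/2, 27/8, 237/40, 223/16, …
ICs: h(0) = 0, h′(0) = 3, h′′(0) = 3.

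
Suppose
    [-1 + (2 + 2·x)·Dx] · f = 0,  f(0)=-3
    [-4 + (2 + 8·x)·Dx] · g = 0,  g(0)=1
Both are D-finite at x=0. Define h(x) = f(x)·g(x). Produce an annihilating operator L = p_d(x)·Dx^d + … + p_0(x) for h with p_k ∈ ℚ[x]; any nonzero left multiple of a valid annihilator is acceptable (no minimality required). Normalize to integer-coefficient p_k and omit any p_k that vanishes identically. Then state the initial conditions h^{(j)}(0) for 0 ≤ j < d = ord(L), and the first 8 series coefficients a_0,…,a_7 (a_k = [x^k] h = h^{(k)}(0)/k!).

f: a_k = -3, -3/2, 3/8, -3/16, 15/128, -21/256, 63/1024, -99/2048, …
g: a_k = 1, 2, -2, 4, -10, 28, -84, 264, …
f·g: L₀ = L_f ⊗_s L_g, ord ≤ 1·1.
L = (-5 - 8·x) + (2 + 10·x + 8·x^2)·Dx  (order 1).
h: a_k = -3, -15/2, 27/8, -135/16, 2943/128, -17145/256, 210087/1024, -1337175/2048, …
ICs: h(0) = -3.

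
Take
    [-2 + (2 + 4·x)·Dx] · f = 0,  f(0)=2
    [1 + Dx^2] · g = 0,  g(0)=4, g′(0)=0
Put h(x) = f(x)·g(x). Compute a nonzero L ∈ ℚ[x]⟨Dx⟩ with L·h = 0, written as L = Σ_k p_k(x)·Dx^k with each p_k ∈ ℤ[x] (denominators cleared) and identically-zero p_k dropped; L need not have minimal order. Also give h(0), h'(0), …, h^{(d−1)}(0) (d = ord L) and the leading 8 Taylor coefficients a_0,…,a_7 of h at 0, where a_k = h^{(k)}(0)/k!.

f: a_k = 2, 2, -1, 1, -5/4, 7/4, -21/8, 33/8, …
g: a_k = 4, 0, -2, 0, 1/6, 0, -1/180, 0, …
f·g: L₀ = L_f ⊗_s L_g, ord ≤ 1·2.
L = (4 + 4·x + 4·x^2) + (-2 - 4·x)·Dx + (1 + 4·x + 4·x^2)·Dx^2  (order 2).
h: a_k = 8, 8, -8, 0, -8/3, 16/3, -368/45, 592/45, …
ICs: h(0) = 8, h′(0) = 8.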